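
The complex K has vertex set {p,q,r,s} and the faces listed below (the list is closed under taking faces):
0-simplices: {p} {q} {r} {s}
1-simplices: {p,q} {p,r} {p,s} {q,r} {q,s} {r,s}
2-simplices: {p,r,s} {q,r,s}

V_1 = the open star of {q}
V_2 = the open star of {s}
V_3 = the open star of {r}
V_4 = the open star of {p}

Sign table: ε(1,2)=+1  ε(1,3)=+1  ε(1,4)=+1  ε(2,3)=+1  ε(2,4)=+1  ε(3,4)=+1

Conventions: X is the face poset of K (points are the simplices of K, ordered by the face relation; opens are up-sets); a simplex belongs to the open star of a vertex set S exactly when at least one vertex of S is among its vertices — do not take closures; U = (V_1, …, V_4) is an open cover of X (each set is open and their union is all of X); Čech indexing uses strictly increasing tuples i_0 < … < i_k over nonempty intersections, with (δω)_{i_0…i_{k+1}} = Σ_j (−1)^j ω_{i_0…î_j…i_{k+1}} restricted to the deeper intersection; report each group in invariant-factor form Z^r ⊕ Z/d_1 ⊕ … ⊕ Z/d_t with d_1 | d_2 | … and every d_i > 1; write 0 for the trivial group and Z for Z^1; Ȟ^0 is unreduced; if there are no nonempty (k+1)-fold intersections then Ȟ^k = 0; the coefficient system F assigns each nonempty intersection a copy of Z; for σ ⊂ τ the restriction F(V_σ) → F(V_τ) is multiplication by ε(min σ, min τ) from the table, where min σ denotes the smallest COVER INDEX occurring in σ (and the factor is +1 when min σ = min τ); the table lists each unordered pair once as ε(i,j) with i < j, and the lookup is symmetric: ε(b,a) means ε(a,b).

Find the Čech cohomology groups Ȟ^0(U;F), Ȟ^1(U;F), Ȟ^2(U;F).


cover nerve:
  V1={{q},{p,q},{q,r},{q,s},{q,r,s}} V2={{s},{p,s},{q,s},{r,s},{p,r,s},{q,r,s}} V3={{r},{p,r},{q,r},{r,s},{p,r,s},{q,r,s}} V4={{p},{p,q},{p,r},{p,s},{p,r,s}}
  V12={{q,s},{q,r,s}} V13={{q,r},{q,r,s}} V14={{p,q}} V23={{r,s},{p,r,s},{q,r,s}} V24={{p,s},{p,r,s}} V34={{p,r},{p,r,s}}
  V123={{q,r,s}} V234={{p,r,s}}
C dims 4,6,2; δ0: rk 3, SNF 1^3; δ1: rk 2, SNF 1^2
Ȟ^0: (4−3)−0=1 ⇒ Z
Ȟ^1: (6−2)−3=1 ⇒ Z
Ȟ^2: (2−0)−2=0 ⇒ 0

Ȟ^0 ≅ Z,  Ȟ^1 ≅ Z,  Ȟ^2 ≅ 0


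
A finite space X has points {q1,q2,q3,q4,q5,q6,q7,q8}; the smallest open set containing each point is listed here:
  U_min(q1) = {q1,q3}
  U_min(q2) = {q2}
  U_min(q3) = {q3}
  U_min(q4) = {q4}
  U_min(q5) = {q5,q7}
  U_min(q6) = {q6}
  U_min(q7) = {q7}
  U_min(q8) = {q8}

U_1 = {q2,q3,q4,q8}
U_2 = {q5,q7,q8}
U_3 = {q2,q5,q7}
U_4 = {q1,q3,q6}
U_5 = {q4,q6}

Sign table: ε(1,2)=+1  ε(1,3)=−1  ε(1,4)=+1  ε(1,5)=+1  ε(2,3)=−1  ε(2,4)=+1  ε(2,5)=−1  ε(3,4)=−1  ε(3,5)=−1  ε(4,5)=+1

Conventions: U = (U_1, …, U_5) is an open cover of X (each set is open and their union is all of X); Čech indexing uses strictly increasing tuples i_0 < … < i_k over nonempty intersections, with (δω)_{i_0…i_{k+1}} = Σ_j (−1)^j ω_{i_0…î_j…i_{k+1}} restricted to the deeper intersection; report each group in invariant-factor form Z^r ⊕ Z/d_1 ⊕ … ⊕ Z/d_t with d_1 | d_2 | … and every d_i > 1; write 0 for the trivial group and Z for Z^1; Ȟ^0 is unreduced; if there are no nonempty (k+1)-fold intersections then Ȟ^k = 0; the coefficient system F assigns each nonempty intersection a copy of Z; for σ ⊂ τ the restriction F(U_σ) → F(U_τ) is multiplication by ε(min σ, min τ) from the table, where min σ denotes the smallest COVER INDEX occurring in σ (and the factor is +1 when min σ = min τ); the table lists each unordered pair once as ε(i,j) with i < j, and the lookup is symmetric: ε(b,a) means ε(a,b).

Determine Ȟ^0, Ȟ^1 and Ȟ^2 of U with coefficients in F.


cover nerve:
  U12={q8} U13={q2} U14={q3} U15={q4} U23={q5,q7} U45={q6}
C dims 5,6; δ0: rk 4, SNF 1^4
Ȟ^0: (5−4)−0=1 ⇒ Z
Ȟ^1: (6−0)−4=2 ⇒ Z^2
Ȟ^2: (0−0)−0=0 ⇒ 0

Ȟ^0 = Z, Ȟ^1 = Z^2 and Ȟ^2 = 0


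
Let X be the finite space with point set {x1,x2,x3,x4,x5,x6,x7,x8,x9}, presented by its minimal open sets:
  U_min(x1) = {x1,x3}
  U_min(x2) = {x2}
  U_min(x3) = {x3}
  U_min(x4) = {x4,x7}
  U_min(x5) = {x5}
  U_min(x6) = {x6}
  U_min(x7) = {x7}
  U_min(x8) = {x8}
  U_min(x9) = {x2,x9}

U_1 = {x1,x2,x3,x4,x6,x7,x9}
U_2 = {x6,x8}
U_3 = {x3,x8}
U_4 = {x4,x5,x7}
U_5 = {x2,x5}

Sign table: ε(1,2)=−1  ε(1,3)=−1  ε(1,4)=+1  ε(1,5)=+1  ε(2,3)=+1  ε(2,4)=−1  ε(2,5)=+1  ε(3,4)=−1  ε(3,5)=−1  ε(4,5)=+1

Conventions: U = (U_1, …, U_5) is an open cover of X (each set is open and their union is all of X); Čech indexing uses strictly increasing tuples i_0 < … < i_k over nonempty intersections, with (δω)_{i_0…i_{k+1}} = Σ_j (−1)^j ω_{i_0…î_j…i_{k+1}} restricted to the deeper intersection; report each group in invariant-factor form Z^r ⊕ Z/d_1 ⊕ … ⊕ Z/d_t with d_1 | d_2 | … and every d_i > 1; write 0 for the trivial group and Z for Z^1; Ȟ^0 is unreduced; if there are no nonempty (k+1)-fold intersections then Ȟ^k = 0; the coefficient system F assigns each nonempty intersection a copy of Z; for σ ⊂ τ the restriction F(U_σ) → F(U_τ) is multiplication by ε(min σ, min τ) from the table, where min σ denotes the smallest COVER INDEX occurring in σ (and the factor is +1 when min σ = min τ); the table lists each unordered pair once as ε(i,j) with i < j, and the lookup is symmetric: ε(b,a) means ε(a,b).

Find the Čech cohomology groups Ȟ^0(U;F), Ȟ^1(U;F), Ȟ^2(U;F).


nerve of the cover:
  U12={x6} U13={x3} U14={x4,x7} U15={x2} U23={x8} U45={x5}
C dims 5,6; δ0: rk 4, SNF 1^4
Ȟ^0 = (5 − 4) − 0 = 1, so Ȟ^0 ≅ Z
Ȟ^1 = (6 − 0) − 4 = 2, so Ȟ^1 ≅ Z^2
Ȟ^2 = (0 − 0) − 0 = 0, so Ȟ^2 ≅ 0

Ȟ^0(U;F) ≅ Z,  Ȟ^1(U;F) ≅ Z^2,  Ȟ^2(U;F) ≅ 0


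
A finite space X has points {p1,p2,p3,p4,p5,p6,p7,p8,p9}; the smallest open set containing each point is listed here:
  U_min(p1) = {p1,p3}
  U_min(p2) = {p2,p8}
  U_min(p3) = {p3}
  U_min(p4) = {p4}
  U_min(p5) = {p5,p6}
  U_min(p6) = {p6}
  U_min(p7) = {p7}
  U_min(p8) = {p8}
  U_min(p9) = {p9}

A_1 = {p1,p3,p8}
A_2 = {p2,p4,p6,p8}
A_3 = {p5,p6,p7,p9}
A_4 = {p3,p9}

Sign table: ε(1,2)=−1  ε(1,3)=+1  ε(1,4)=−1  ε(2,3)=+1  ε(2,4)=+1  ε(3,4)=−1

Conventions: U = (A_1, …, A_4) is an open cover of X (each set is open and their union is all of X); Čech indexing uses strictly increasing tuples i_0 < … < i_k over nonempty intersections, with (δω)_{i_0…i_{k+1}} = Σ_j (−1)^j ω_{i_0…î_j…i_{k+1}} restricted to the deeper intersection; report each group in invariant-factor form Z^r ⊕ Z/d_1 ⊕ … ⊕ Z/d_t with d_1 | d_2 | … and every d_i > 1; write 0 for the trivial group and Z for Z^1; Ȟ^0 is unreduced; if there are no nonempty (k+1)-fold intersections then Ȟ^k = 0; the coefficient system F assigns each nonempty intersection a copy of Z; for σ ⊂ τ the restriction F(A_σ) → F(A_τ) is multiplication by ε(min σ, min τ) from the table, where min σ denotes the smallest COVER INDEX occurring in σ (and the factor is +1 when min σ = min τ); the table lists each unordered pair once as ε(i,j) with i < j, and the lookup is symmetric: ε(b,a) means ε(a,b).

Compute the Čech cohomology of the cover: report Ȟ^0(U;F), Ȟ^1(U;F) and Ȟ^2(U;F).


nerve of the cover:
  A12={p8} A14={p3} A23={p6} A34={p9}
C dims 4,4; δ0: rk 4, SNF 1^3·2
Ȟ^0 = (4 − 4) − 0 = 0, so Ȟ^0 ≅ 0
Ȟ^1 = (4 − 0) − 4 = 0 plus torsion [2], so Ȟ^1 ≅ Z/2
Ȟ^2 = (0 − 0) − 0 = 0, so Ȟ^2 ≅ 0

Ȟ^0 ≅ 0,  Ȟ^1 ≅ Z/2,  Ȟ^2 ≅ 0


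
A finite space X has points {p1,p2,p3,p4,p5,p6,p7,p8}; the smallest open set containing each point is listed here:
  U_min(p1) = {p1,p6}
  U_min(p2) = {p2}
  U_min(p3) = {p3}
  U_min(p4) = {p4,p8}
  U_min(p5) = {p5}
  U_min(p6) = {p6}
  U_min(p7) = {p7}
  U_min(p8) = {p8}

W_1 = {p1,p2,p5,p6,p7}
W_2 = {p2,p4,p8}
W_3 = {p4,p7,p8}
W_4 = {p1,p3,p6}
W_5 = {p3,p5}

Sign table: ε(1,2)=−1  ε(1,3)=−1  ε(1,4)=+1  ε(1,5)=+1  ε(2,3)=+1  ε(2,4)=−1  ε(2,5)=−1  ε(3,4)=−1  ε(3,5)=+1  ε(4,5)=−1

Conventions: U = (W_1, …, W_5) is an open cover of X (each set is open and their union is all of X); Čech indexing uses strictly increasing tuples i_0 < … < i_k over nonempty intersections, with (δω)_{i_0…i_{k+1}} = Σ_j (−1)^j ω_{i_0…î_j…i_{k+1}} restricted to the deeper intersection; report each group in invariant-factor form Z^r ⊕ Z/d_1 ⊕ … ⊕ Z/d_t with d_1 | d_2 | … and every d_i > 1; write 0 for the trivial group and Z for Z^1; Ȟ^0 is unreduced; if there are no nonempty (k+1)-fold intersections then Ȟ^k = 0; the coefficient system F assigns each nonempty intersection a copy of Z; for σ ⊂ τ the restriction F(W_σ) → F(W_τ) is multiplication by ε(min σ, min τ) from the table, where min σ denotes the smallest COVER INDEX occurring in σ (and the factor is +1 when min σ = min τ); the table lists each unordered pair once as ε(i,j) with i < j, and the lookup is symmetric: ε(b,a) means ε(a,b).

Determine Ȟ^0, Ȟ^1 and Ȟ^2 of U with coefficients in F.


Ȟ^0(U;F) ≅ 0; Ȟ^1(U;F) ≅ Z ⊕ Z/2; Ȟ^2(U;F) ≅ 0

nonempty overlaps:
  W12={p2} W13={p7} W14={p1,p6} W15={p5} W23={p4,p8} W45={p3}
C dims 5,6; δ0: rk 5, SNF 1^4·2
degree 0: 5−5−0 = 0 → Ȟ^0 ≅ 0
degree 1: 6−0−5 = 1 plus torsion [2] → Ȟ^1 ≅ Z ⊕ Z/2
degree 2: 0−0−0 = 0 → Ȟ^2 ≅ 0


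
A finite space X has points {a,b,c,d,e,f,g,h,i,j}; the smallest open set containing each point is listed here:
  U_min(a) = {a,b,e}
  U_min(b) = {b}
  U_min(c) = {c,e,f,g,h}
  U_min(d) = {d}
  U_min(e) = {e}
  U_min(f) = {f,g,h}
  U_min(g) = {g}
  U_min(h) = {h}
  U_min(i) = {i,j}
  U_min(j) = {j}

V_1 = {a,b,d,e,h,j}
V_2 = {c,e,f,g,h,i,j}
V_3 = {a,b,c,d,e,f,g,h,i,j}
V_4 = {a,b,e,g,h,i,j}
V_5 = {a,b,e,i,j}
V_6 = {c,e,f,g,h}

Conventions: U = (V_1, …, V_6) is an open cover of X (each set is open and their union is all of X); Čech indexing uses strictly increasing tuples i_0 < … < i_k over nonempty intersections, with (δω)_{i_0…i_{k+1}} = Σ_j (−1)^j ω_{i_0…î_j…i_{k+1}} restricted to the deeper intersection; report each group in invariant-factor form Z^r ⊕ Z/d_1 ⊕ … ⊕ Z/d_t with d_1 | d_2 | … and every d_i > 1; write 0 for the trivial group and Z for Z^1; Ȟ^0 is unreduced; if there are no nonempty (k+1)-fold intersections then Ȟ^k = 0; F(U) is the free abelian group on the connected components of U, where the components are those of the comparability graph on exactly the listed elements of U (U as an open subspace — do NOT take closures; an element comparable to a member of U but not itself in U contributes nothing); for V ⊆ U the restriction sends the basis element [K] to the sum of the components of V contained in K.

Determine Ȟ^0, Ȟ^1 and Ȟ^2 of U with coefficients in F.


intersection data:
  V12={e,h,j} V13={a,b,d,e,h,j} V14={a,b,e,h,j} V15={a,b,e,j} V16={e,h} V23={c,e,f,g,h,i,j} V24={e,g,h,i,j} V25={e,i,j} V26={c,e,f,g,h} V34={a,b,e,g,h,i,j} V35={a,b,e,i,j} V36={c,e,f,g,h} V45={a,b,e,i,j} V46={e,g,h} V56={e}
  V123={e,h,j} V124={e,h,j} V125={e,j} V126={e,h} V134={a,b,e,h,j} V135={a,b,e,j} V136={e,h} V145={a,b,e,j} V146={e,h} V156={e} V234={e,g,h,i,j} V235={e,i,j} V236={c,e,f,g,h} V245={e,i,j} V246={e,g,h} V256={e} V345={a,b,e,i,j} V346={e,g,h} V356={e} V456={e}
  V1234={e,h,j} V1235={e,j} V1236={e,h} V1245={e,j} V1246={e,h} V1256={e} V1345={a,b,e,j} V1346={e,h} V1356={e} V1456={e} V2345={e,i,j} V2346={e,g,h} V2356={e} V2456={e} V3456={e}
  V12345={e,j} V12346={e,h} V12356={e} V12456={e} V13456={e} V23456={e}
  V123456={e}
components per intersection:
  V1: {a,b,e} {d} {h} {j}
  V2: {c,e,f,g,h} {i,j}
  V3: {a,b,c,e,f,g,h} {d} {i,j}
  V4: {a,b,e} {g} {h} {i,j}
  V5: {a,b,e} {i,j}
  V6: {c,e,f,g,h}
  V12: {e} {h} {j}
  V13: {a,b,e} {d} {h} {j}
  V14: {a,b,e} {h} {j}
  V15: {a,b,e} {j}
  V16: {e} {h}
  V23: {c,e,f,g,h} {i,j}
  V24: {e} {g} {h} {i,j}
  V25: {e} {i,j}
  V26: {c,e,f,g,h}
  V34: {a,b,e} {g} {h} {i,j}
  V35: {a,b,e} {i,j}
  V36: {c,e,f,g,h}
  V45: {a,b,e} {i,j}
  V46: {e} {g} {h}
  V56: {e}
  V123: {e} {h} {j}
  V124: {e} {h} {j}
  V125: {e} {j}
  V126: {e} {h}
  V134: {a,b,e} {h} {j}
  V135: {a,b,e} {j}
  V136: {e} {h}
  V145: {a,b,e} {j}
  V146: {e} {h}
  V156: {e}
  V234: {e} {g} {h} {i,j}
  V235: {e} {i,j}
  V236: {c,e,f,g,h}
  V245: {e} {i,j}
  V246: {e} {g} {h}
  V256: {e}
  V345: {a,b,e} {i,j}
  V346: {e} {g} {h}
  V356: {e}
  V456: {e}
  V1234: {e} {h} {j}
  V1235: {e} {j}
  V1236: {e} {h}
  V1245: {e} {j}
  V1246: {e} {h}
  V1256: {e}
  V1345: {a,b,e} {j}
  V1346: {e} {h}
  V1356: {e}
  V1456: {e}
  V2345: {e} {i,j}
  V2346: {e} {g} {h}
  V2356: {e}
  V2456: {e}
  V3456: {e}
  V12345: {e} {j}
  V12346: {e} {h}
  V12356: {e}
  V12456: {e}
  V13456: {e}
  V23456: {e}
  V123456: {e}
C dims 16,36,42,26; δ0: rk 13, SNF 1^13; δ1: rk 23, SNF 1^23; δ2: rk 19, SNF 1^19
Ȟ^0 = (16 − 13) − 0 = 3, so Ȟ^0 ≅ Z^3
Ȟ^1 = (36 − 23) − 13 = 0, so Ȟ^1 ≅ 0
Ȟ^2 = (42 − 19) − 23 = 0, so Ȟ^2 ≅ 0

Ȟ^0 ≅ Z^3,  Ȟ^1 ≅ 0,  Ȟ^2 ≅ 0


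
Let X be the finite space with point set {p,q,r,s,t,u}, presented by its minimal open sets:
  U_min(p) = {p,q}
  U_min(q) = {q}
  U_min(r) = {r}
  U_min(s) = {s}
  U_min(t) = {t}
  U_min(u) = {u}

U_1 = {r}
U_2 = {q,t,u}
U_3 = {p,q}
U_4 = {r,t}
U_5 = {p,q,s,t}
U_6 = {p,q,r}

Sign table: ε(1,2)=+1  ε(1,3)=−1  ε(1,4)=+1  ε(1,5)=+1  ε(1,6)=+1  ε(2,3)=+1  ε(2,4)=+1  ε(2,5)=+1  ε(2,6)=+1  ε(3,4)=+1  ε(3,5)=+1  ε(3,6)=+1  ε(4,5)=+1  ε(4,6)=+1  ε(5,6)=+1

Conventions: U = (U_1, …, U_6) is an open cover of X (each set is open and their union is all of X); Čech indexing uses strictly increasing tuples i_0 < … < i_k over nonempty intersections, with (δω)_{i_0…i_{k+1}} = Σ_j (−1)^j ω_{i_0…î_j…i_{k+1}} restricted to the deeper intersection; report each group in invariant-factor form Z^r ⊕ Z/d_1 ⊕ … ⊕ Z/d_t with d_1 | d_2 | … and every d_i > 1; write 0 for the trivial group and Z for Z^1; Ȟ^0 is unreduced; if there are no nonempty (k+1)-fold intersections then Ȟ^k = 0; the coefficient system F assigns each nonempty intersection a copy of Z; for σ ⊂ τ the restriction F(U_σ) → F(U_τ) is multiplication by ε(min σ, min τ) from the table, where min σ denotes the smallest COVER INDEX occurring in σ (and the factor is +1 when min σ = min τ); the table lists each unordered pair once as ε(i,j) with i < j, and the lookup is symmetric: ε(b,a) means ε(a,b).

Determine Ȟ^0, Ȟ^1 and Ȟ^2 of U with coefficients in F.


Ȟ^0(U;F) ≅ Z; Ȟ^1(U;F) ≅ Z; Ȟ^2(U;F) ≅ 0

intersection data:
  U14={r} U16={r} U23={q} U24={t} U25={q,t} U26={q} U35={p,q} U36={p,q} U45={t} U46={r} U56={p,q}
  U146={r} U235={q} U236={q} U245={t} U256={q} U356={p,q}
  U2356={q}
C dims 6,11,6,1; δ0: rk 5, SNF 1^5; δ1: rk 5, SNF 1^5; δ2: rk 1, SNF 1^1
Ȟ^0 = (6 − 5) − 0 = 1, so Ȟ^0 ≅ Z
Ȟ^1 = (11 − 5) − 5 = 1, so Ȟ^1 ≅ Z
Ȟ^2 = (6 − 1) − 5 = 0, so Ȟ^2 ≅ 0


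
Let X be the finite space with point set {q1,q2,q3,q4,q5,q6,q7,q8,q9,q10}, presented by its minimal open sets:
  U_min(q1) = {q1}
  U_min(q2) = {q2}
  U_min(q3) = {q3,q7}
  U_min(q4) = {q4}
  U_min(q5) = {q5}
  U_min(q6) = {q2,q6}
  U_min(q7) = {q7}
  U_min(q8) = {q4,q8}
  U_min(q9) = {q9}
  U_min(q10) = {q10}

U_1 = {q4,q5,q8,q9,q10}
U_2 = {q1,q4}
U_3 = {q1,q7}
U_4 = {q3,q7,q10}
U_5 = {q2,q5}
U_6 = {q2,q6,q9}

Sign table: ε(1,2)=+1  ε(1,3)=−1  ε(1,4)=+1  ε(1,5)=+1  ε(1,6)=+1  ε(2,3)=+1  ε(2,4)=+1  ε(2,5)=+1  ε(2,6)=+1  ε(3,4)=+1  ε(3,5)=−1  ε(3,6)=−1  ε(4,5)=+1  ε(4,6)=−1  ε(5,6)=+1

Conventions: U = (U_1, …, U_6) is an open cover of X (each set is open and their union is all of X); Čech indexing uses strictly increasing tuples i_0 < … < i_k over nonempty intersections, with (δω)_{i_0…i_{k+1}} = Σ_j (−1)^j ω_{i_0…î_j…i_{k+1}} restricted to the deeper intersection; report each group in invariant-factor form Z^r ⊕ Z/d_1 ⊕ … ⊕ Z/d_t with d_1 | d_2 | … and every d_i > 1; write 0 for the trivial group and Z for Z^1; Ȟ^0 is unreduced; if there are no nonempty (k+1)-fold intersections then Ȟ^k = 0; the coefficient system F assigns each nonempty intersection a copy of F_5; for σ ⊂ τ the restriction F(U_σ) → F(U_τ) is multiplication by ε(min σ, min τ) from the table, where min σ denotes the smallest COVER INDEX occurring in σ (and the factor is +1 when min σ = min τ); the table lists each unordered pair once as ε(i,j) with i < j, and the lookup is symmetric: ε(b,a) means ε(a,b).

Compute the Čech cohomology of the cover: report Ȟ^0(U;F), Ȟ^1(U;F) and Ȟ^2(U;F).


Ȟ^0(U;F) ≅ Z/5; Ȟ^1(U;F) ≅ Z/5 ⊕ Z/5; Ȟ^2(U;F) ≅ 0

nonempty overlaps:
  U12={q4} U14={q10} U15={q5} U16={q9} U23={q1} U34={q7} U56={q2}
C dims 6,7; δ0: rk_F5 5
degree 0: 6−5−0 = 1 → Ȟ^0 ≅ Z/5
degree 1: 7−0−5 = 2 → Ȟ^1 ≅ Z/5 ⊕ Z/5
degree 2: 0−0−0 = 0 → Ȟ^2 ≅ 0


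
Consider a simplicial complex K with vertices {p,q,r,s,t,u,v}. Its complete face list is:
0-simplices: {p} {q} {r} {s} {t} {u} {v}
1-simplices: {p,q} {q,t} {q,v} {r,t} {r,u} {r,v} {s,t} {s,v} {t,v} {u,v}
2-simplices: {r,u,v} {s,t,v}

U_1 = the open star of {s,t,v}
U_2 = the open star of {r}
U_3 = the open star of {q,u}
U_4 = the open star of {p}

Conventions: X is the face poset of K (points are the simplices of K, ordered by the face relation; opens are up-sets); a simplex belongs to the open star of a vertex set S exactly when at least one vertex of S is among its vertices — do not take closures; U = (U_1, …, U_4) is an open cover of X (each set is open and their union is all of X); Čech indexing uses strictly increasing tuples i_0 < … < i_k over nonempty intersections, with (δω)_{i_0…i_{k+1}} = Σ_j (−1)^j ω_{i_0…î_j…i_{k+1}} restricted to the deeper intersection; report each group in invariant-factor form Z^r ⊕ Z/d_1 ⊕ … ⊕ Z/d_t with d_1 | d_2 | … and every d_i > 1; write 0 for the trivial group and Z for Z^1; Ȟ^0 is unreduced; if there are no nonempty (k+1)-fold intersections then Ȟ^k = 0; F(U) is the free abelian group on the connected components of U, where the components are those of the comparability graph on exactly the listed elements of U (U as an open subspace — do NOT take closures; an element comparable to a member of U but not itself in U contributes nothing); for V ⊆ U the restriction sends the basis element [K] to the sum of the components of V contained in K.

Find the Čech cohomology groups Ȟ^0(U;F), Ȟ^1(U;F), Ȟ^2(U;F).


nerve simplices:
  U1={{s},{t},{v},{q,t},{q,v},{r,t},{r,v},{s,t},{s,v},{t,v},{u,v},{r,u,v},{s,t,v}} U2={{r},{r,t},{r,u},{r,v},{r,u,v}} U3={{q},{u},{p,q},{q,t},{q,v},{r,u},{u,v},{r,u,v}} U4={{p},{p,q}}
  U12={{r,t},{r,v},{r,u,v}} U13={{q,t},{q,v},{u,v},{r,u,v}} U23={{r,u},{r,u,v}} U34={{p,q}}
  U123={{r,u,v}}
components per intersection:
  U1: {{s},{t},{v},{q,t},{q,v},{r,t},{r,v},{s,t},{s,v},{t,v},{u,v},{r,u,v},{s,t,v}}
  U2: {{r},{r,t},{r,u},{r,v},{r,u,v}}
  U3: {{q},{p,q},{q,t},{q,v}} {{u},{r,u},{u,v},{r,u,v}}
  U4: {{p},{p,q}}
  U12: {{r,t}} {{r,v},{r,u,v}}
  U13: {{q,t}} {{q,v}} {{u,v},{r,u,v}}
  U23: {{r,u},{r,u,v}}
  U34: {{p,q}}
  U123: {{r,u,v}}
C dims 5,7,1; δ0: rk 4, SNF 1^4; δ1: rk 1, SNF 1^1
degree 0: 5−4−0 = 1 → Ȟ^0 ≅ Z
degree 1: 7−1−4 = 2 → Ȟ^1 ≅ Z^2
degree 2: 1−0−1 = 0 → Ȟ^2 ≅ 0

Ȟ^0 ≅ Z,  Ȟ^1 ≅ Z^2,  Ȟ^2 ≅ 0


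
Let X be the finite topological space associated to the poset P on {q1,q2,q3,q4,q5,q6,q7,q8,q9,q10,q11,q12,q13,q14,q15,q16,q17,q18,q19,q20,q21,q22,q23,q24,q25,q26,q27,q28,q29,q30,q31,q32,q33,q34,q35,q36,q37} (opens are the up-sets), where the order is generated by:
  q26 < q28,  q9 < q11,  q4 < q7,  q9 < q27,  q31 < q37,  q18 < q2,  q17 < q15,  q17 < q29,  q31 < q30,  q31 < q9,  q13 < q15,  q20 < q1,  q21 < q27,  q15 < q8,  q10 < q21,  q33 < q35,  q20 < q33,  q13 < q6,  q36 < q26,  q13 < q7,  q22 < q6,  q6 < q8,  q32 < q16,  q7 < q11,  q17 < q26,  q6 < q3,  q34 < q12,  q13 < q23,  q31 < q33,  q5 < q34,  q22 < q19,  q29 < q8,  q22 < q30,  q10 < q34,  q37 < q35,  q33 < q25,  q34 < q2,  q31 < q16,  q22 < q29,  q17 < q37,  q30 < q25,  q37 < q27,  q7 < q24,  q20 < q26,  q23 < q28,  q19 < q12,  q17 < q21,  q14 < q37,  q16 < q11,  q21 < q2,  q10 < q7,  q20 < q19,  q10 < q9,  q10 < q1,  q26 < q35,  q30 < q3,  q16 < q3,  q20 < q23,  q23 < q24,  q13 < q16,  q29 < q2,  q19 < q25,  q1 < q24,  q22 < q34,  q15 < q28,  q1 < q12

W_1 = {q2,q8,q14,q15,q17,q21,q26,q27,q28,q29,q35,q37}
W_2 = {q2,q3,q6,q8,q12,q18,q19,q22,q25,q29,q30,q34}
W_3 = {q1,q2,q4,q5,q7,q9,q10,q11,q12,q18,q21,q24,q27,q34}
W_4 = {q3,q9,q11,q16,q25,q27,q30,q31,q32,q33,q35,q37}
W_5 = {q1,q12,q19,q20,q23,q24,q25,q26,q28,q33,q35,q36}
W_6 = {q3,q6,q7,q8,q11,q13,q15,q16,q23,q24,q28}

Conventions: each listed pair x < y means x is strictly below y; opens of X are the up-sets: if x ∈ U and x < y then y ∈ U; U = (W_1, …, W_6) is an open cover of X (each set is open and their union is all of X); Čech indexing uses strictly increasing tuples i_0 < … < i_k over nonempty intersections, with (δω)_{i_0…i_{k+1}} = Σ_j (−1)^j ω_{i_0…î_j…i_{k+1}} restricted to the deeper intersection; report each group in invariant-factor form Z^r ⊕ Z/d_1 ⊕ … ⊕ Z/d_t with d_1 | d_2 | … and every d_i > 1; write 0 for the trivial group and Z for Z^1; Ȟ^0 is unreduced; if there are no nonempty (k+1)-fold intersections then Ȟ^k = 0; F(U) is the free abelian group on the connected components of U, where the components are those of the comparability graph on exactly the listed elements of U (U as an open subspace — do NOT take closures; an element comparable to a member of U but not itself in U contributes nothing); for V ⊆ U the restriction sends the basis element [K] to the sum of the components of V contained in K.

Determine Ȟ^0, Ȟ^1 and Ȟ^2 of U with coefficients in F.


Ȟ^0 = Z,  Ȟ^1 = 0,  Ȟ^2 = Z/2

intersection data:
  W12={q2,q8,q29} W13={q2,q21,q27} W14={q27,q35,q37} W15={q26,q28,q35} W16={q8,q15,q28} W23={q2,q12,q18,q34} W24={q3,q25,q30} W25={q12,q19,q25} W26={q3,q6,q8} W34={q9,q11,q27} W35={q1,q12,q24} W36={q7,q11,q24} W45={q25,q33,q35} W46={q3,q11,q16} W56={q23,q24,q28}
  W123={q2} W126={q8} W134={q27} W145={q35} W156={q28} W235={q12} W245={q25} W246={q3} W346={q11} W356={q24}
components per intersection:
  W1: {q2,q8,q14,q15,q17,q21,q26,q27,q28,q29,q35,q37}
  W2: {q2,q3,q6,q8,q12,q18,q19,q22,q25,q29,q30,q34}
  W3: {q1,q2,q4,q5,q7,q9,q10,q11,q12,q18,q21,q24,q27,q34}
  W4: {q3,q9,q11,q16,q25,q27,q30,q31,q32,q33,q35,q37}
  W5: {q1,q12,q19,q20,q23,q24,q25,q26,q28,q33,q35,q36}
  W6: {q3,q6,q7,q8,q11,q13,q15,q16,q23,q24,q28}
  W12: {q2,q8,q29}
  W13: {q2,q21,q27}
  W14: {q27,q35,q37}
  W15: {q26,q28,q35}
  W16: {q8,q15,q28}
  W23: {q2,q12,q18,q34}
  W24: {q3,q25,q30}
  W25: {q12,q19,q25}
  W26: {q3,q6,q8}
  W34: {q9,q11,q27}
  W35: {q1,q12,q24}
  W36: {q7,q11,q24}
  W45: {q25,q33,q35}
  W46: {q3,q11,q16}
  W56: {q23,q24,q28}
  W123: {q2}
  W126: {q8}
  W134: {q27}
  W145: {q35}
  W156: {q28}
  W235: {q12}
  W245: {q25}
  W246: {q3}
  W346: {q11}
  W356: {q24}
C dims 6,15,10; δ0: rk 5, SNF 1^5; δ1: rk 10, SNF 1^9·2
Ȟ^0 = (6 − 5) − 0 = 1, so Ȟ^0 ≅ Z
Ȟ^1 = (15 − 10) − 5 = 0, so Ȟ^1 ≅ 0
Ȟ^2 = (10 − 0) − 10 = 0 plus torsion [2], so Ȟ^2 ≅ Z/2


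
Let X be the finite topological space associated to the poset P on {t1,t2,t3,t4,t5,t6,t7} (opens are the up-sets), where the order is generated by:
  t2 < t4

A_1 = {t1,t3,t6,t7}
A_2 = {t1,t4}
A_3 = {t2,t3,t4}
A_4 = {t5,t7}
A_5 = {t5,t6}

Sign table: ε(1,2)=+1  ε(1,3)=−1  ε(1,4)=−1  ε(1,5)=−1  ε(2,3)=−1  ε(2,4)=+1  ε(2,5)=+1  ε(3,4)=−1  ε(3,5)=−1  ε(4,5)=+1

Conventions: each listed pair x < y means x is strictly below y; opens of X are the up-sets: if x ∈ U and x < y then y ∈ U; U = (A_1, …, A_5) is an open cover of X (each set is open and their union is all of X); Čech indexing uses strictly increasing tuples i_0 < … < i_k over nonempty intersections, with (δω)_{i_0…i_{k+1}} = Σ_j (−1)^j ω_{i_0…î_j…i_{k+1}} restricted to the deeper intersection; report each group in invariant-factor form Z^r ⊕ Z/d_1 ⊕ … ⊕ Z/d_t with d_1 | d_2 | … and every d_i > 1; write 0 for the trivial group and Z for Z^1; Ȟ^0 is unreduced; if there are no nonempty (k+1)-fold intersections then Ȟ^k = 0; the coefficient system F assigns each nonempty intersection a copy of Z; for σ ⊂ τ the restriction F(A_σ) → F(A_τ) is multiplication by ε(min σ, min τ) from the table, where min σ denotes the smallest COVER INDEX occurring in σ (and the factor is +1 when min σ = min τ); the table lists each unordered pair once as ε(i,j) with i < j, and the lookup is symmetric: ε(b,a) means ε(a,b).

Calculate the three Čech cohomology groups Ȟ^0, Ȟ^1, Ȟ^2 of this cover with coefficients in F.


intersection data:
  A12={t1} A13={t3} A14={t7} A15={t6} A23={t4} A45={t5}
C dims 5,6; δ0: rk 4, SNF 1^4
Ȟ^0 = (5 − 4) − 0 = 1, so Ȟ^0 ≅ Z
Ȟ^1 = (6 − 0) − 4 = 2, so Ȟ^1 ≅ Z^2
Ȟ^2 = (0 − 0) − 0 = 0, so Ȟ^2 ≅ 0

Ȟ^0(U;F) ≅ Z, Ȟ^1(U;F) ≅ Z^2, Ȟ^2(U;F) ≅ 0


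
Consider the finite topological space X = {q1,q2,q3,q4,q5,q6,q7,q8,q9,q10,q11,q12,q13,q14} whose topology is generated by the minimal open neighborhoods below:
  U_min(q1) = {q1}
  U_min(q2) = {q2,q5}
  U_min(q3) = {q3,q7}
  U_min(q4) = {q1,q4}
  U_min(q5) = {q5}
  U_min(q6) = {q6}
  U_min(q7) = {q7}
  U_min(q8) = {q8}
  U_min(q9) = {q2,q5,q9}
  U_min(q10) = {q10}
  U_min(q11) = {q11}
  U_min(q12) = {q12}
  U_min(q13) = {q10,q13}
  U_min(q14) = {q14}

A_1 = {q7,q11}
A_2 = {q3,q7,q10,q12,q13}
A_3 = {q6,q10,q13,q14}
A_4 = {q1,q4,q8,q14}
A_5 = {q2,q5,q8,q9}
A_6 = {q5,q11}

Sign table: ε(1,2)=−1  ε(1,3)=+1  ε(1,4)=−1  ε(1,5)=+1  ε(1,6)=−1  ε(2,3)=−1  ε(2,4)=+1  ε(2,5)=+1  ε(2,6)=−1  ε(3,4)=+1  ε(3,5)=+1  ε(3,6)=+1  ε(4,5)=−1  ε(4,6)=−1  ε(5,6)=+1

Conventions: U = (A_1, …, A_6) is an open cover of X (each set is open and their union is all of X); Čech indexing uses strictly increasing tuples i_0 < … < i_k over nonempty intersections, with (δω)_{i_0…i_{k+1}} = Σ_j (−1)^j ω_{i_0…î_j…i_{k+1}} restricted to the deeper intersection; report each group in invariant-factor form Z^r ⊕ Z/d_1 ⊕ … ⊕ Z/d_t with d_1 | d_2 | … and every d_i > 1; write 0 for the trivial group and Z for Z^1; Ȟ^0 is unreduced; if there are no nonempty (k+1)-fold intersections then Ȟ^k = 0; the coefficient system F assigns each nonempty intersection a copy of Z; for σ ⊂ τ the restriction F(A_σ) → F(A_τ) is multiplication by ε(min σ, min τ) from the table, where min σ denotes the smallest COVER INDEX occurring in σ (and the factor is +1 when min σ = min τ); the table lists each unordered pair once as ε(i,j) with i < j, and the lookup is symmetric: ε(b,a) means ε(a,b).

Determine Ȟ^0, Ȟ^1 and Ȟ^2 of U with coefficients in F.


Ȟ^0 ≅ Z, Ȟ^1 ≅ Z and Ȟ^2 ≅ 0

nonempty overlaps:
  A12={q7} A16={q11} A23={q10,q13} A34={q14} A45={q8} A56={q5}
C dims 6,6; δ0: rk 5, SNF 1^5
degree 0: 6−5−0 = 1 → Ȟ^0 ≅ Z
degree 1: 6−0−5 = 1 → Ȟ^1 ≅ Z
degree 2: 0−0−0 = 0 → Ȟ^2 ≅ 0


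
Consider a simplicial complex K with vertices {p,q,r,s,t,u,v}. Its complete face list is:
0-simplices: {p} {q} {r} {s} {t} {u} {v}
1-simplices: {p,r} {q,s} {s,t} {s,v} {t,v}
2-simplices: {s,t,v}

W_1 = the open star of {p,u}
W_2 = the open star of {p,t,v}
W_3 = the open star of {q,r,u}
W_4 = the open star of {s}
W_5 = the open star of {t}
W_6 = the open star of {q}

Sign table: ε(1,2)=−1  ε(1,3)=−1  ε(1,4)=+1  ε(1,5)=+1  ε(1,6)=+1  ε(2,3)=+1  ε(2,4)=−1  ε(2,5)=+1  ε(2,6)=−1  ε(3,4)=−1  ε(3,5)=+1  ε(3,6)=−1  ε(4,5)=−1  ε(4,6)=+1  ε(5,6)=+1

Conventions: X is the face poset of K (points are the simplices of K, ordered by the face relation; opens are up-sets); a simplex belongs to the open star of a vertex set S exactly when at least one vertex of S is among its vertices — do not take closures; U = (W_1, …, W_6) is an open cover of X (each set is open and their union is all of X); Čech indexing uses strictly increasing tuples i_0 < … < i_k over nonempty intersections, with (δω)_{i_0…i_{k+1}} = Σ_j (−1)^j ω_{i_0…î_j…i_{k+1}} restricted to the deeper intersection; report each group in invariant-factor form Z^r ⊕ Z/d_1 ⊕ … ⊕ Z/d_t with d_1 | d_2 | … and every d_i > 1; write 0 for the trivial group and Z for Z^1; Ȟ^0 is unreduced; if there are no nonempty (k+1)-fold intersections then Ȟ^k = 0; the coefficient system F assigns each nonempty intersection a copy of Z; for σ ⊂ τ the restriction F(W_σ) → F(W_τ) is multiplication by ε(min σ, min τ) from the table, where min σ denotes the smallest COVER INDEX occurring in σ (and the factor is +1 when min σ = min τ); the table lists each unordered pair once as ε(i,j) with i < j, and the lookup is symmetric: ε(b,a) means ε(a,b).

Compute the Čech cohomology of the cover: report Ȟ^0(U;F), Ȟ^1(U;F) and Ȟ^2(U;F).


Ȟ^0(U;F) ≅ Z, Ȟ^1(U;F) ≅ Z, Ȟ^2(U;F) ≅ 0

intersection data:
  W1={{p},{u},{p,r}} W2={{p},{t},{v},{p,r},{s,t},{s,v},{t,v},{s,t,v}} W3={{q},{r},{u},{p,r},{q,s}} W4={{s},{q,s},{s,t},{s,v},{s,t,v}} W5={{t},{s,t},{t,v},{s,t,v}} W6={{q},{q,s}}
  W12={{p},{p,r}} W13={{u},{p,r}} W23={{p,r}} W24={{s,t},{s,v},{s,t,v}} W25={{t},{s,t},{t,v},{s,t,v}} W34={{q,s}} W36={{q},{q,s}} W45={{s,t},{s,t,v}} W46={{q,s}}
  W123={{p,r}} W245={{s,t},{s,t,v}} W346={{q,s}}
C dims 6,9,3; δ0: rk 5, SNF 1^5; δ1: rk 3, SNF 1^3
Ȟ^0 = (6 − 5) − 0 = 1, so Ȟ^0 ≅ Z
Ȟ^1 = (9 − 3) − 5 = 1, so Ȟ^1 ≅ Z
Ȟ^2 = (3 − 0) − 3 = 0, so Ȟ^2 ≅ 0


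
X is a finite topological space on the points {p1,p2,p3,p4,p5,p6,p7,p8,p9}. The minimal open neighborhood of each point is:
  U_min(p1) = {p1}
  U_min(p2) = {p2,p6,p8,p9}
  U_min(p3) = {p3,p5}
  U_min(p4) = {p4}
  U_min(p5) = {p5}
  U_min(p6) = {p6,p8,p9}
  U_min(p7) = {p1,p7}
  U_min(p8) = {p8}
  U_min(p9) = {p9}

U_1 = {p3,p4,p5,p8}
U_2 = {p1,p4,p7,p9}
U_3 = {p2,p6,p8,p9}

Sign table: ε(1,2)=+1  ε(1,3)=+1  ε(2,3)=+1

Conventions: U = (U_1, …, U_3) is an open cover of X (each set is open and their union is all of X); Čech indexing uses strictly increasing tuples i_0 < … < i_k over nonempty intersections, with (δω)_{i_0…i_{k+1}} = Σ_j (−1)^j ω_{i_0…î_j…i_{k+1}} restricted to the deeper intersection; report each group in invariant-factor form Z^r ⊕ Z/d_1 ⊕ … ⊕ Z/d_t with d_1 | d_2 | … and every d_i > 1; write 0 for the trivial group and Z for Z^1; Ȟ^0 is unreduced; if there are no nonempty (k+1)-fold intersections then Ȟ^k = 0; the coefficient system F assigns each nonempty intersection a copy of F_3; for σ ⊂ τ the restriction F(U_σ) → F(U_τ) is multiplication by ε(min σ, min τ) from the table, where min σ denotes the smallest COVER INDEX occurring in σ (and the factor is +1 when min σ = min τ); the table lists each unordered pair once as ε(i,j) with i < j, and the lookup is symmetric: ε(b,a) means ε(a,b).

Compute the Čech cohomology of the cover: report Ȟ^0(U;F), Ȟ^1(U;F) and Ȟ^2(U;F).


cover nerve:
  U12={p4} U13={p8} U23={p9}
C dims 3,3; δ0: rk_F3 2
Ȟ^0: (3−2)−0=1 ⇒ Z/3
Ȟ^1: (3−0)−2=1 ⇒ Z/3
Ȟ^2: (0−0)−0=0 ⇒ 0

Ȟ^0 = Z/3, Ȟ^1 = Z/3, Ȟ^2 = 0


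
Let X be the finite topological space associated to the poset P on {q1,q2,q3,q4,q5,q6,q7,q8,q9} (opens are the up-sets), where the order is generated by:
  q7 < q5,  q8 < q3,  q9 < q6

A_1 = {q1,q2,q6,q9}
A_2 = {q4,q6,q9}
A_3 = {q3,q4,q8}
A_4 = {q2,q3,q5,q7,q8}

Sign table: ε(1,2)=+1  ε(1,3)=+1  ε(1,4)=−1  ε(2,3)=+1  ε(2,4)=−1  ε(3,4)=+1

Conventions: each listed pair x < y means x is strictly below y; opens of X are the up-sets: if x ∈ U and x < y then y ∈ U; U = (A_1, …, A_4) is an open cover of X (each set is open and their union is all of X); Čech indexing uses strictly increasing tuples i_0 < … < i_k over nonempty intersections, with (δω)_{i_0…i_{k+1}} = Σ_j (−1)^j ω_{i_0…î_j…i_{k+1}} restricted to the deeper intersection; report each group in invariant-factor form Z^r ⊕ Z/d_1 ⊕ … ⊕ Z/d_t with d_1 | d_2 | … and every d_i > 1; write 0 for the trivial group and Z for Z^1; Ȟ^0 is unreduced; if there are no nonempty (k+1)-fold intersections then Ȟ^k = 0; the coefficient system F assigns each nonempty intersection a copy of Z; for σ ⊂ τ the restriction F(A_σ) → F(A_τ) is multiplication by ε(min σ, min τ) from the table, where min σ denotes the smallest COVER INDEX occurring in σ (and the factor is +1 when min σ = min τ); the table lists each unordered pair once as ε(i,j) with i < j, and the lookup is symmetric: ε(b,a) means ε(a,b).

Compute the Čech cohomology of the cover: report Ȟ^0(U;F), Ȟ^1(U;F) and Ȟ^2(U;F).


Ȟ^0(U;F) ≅ 0, Ȟ^1(U;F) ≅ Z/2, Ȟ^2(U;F) ≅ 0

nonempty overlaps:
  A12={q6,q9} A14={q2} A23={q4} A34={q3,q8}
C dims 4,4; δ0: rk 4, SNF 1^3·2
degree 0: 4−4−0 = 0 → Ȟ^0 ≅ 0
degree 1: 4−0−4 = 0 plus torsion [2] → Ȟ^1 ≅ Z/2
degree 2: 0−0−0 = 0 → Ȟ^2 ≅ 0


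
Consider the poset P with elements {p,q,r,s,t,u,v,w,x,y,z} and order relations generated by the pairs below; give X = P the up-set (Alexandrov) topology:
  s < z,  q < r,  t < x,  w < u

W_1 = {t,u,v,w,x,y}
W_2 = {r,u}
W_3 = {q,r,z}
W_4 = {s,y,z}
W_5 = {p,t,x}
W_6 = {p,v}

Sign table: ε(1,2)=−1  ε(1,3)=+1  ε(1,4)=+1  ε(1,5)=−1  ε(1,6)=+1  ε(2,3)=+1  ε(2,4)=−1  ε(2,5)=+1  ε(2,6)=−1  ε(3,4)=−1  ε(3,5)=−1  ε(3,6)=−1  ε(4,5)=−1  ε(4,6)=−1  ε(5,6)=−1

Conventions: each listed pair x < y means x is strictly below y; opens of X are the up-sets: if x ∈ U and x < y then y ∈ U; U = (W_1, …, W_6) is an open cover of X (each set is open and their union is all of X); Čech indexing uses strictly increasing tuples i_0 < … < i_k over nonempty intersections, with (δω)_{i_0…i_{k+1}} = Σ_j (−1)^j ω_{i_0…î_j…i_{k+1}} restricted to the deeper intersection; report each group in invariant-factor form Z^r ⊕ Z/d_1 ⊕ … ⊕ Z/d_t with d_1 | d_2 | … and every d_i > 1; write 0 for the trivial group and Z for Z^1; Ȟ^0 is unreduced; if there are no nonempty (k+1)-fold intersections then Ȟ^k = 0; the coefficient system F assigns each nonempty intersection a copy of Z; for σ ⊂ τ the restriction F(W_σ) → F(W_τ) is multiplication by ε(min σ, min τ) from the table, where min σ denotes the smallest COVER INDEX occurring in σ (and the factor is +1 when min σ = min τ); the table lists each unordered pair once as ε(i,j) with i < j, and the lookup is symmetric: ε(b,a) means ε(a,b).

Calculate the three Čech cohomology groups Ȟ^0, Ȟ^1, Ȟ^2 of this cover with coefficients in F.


nerve simplices:
  W12={u} W14={y} W15={t,x} W16={v} W23={r} W34={z} W56={p}
C dims 6,7; δ0: rk 5, SNF 1^5
degree 0: 6−5−0 = 1 → Ȟ^0 ≅ Z
degree 1: 7−0−5 = 2 → Ȟ^1 ≅ Z^2
degree 2: 0−0−0 = 0 → Ȟ^2 ≅ 0

Ȟ^0 = Z, Ȟ^1 = Z^2, Ȟ^2 = 0


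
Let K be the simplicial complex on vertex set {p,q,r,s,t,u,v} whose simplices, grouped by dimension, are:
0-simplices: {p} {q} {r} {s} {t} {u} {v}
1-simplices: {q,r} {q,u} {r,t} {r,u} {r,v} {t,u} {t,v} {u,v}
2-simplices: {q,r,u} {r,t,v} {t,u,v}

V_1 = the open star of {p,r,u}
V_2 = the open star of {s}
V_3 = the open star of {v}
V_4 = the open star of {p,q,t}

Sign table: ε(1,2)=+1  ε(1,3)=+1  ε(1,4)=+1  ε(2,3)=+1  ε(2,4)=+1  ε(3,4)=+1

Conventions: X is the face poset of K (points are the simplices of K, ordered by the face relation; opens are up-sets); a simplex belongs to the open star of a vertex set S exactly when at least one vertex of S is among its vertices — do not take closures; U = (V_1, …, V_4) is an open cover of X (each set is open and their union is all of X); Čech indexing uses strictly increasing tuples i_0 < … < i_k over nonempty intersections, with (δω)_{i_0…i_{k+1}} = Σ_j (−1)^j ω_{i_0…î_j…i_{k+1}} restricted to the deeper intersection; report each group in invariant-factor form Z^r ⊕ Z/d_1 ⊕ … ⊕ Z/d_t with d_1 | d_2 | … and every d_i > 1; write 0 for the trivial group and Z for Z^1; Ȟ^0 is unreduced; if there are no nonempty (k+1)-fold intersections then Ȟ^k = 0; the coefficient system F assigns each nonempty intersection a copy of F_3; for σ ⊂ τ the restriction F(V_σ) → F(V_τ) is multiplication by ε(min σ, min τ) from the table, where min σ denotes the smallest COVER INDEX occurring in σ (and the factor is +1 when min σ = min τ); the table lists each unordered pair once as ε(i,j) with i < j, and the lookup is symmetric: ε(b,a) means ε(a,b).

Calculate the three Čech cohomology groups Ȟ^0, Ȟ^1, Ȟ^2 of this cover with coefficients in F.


Ȟ^0 ≅ Z/3 ⊕ Z/3,  Ȟ^1 ≅ 0,  Ȟ^2 ≅ 0

nerve simplices:
  V1={{p},{r},{u},{q,r},{q,u},{r,t},{r,u},{r,v},{t,u},{u,v},{q,r,u},{r,t,v},{t,u,v}} V2={{s}} V3={{v},{r,v},{t,v},{u,v},{r,t,v},{t,u,v}} V4={{p},{q},{t},{q,r},{q,u},{r,t},{t,u},{t,v},{q,r,u},{r,t,v},{t,u,v}}
  V13={{r,v},{u,v},{r,t,v},{t,u,v}} V14={{p},{q,r},{q,u},{r,t},{t,u},{q,r,u},{r,t,v},{t,u,v}} V34={{t,v},{r,t,v},{t,u,v}}
  V134={{r,t,v},{t,u,v}}
C dims 4,3,1; δ0: rk_F3 2; δ1: rk_F3 1
degree 0: 4−2−0 = 2 → Ȟ^0 ≅ Z/3 ⊕ Z/3
degree 1: 3−1−2 = 0 → Ȟ^1 ≅ 0
degree 2: 1−0−1 = 0 → Ȟ^2 ≅ 0


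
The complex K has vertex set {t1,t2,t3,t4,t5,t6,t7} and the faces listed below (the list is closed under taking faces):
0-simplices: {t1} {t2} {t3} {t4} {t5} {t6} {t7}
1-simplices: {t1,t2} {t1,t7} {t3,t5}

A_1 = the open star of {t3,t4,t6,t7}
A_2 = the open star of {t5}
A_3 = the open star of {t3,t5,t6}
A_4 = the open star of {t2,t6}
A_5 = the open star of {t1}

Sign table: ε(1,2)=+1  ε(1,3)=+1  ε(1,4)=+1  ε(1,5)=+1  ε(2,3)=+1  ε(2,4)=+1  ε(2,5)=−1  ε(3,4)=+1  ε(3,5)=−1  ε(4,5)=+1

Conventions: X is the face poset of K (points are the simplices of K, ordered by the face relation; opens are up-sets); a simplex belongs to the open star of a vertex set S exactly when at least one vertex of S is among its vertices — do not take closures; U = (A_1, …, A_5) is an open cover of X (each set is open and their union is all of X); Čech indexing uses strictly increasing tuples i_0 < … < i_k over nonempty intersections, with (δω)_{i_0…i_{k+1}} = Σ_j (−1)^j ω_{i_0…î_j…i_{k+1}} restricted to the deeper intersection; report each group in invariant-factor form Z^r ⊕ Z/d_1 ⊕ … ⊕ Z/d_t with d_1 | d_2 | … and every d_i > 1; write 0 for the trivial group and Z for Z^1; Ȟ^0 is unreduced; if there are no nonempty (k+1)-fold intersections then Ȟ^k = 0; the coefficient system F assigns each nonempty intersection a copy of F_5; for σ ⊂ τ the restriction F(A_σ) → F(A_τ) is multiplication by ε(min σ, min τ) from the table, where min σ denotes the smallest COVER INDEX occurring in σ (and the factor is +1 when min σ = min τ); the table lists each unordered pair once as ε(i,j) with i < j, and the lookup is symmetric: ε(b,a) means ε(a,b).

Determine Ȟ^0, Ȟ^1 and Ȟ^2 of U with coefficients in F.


cover nerve:
  A1={{t3},{t4},{t6},{t7},{t1,t7},{t3,t5}} A2={{t5},{t3,t5}} A3={{t3},{t5},{t6},{t3,t5}} A4={{t2},{t6},{t1,t2}} A5={{t1},{t1,t2},{t1,t7}}
  A12={{t3,t5}} A13={{t3},{t6},{t3,t5}} A14={{t6}} A15={{t1,t7}} A23={{t5},{t3,t5}} A34={{t6}} A45={{t1,t2}}
  A123={{t3,t5}} A134={{t6}}
C dims 5,7,2; δ0: rk_F5 4; δ1: rk_F5 2
Ȟ^0: (5−4)−0=1 ⇒ Z/5
Ȟ^1: (7−2)−4=1 ⇒ Z/5
Ȟ^2: (2−0)−2=0 ⇒ 0

Ȟ^0(U;F) ≅ Z/5,  Ȟ^1(U;F) ≅ Z/5,  Ȟ^2(U;F) ≅ 0


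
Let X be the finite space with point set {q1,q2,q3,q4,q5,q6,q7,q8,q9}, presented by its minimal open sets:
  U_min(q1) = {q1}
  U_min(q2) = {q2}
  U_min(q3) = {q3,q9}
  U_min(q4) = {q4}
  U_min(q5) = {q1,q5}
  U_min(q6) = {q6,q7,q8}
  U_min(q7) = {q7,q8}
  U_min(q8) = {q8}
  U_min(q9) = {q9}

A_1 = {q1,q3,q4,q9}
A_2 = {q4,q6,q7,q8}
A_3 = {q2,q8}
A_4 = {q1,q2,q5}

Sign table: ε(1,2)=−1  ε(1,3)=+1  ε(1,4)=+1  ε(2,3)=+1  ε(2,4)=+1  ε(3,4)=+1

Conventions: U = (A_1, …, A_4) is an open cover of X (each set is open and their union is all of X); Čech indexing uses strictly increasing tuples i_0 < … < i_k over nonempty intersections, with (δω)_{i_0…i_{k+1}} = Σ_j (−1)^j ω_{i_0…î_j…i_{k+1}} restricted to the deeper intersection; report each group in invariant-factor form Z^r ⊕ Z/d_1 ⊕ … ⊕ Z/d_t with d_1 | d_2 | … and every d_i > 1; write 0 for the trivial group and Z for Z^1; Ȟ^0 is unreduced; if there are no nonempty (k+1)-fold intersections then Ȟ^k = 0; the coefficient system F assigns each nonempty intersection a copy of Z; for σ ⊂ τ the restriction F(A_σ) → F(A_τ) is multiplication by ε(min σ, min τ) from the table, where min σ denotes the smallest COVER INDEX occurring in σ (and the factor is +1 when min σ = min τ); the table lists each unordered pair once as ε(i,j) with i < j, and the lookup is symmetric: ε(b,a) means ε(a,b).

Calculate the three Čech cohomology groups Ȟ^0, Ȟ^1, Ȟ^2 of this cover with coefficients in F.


Ȟ^0 = 0, Ȟ^1 = Z/2 and Ȟ^2 = 0

intersection data:
  A12={q4} A14={q1} A23={q8} A34={q2}
C dims 4,4; δ0: rk 4, SNF 1^3·2
Ȟ^0 = (4 − 4) − 0 = 0, so Ȟ^0 ≅ 0
Ȟ^1 = (4 − 0) − 4 = 0 plus torsion [2], so Ȟ^1 ≅ Z/2
Ȟ^2 = (0 − 0) − 0 = 0, so Ȟ^2 ≅ 0
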